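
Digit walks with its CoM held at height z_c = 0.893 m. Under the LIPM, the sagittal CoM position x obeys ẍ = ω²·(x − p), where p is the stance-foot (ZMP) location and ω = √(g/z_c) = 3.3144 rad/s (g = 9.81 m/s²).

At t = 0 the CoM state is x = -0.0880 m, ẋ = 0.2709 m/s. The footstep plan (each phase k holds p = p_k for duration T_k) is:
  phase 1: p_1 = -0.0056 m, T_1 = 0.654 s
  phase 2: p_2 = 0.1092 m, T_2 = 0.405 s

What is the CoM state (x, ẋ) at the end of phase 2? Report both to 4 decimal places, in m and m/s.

phase 1: p=-0.0056, T=0.654, ωT=2.167618, cosh=4.425947, sinh=4.311497; start (x,ẋ)=(-0.088000, 0.270900) → end (x,ẋ)=(-0.017901, 0.021491)
phase 2: p=0.1092, T=0.405, ωT=1.342332, cosh=2.044598, sinh=1.783362; start (x,ẋ)=(-0.017901, 0.021491) → end (x,ẋ)=(-0.139107, -0.707325)

x = -0.1391, ẋ = -0.7073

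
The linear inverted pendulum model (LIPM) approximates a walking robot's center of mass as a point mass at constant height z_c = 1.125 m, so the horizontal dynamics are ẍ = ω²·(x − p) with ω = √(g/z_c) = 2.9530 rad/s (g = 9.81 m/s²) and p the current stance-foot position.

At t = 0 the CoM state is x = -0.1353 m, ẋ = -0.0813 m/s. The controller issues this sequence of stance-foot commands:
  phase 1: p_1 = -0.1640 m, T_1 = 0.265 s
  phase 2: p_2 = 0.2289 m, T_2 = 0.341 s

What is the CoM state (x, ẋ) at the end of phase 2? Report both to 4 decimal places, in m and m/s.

x = -0.3724, ẋ = -1.3796

phase 1: p=-0.1640, T=0.265, ωT=0.782545, cosh=1.322136, sinh=0.864895; start (x,ẋ)=(-0.135300, -0.081300) → end (x,ẋ)=(-0.149866, -0.034189)
phase 2: p=0.2289, T=0.341, ωT=1.006973, cosh=1.551313, sinh=1.185990; start (x,ẋ)=(-0.149866, -0.034189) → end (x,ẋ)=(-0.372416, -1.379564)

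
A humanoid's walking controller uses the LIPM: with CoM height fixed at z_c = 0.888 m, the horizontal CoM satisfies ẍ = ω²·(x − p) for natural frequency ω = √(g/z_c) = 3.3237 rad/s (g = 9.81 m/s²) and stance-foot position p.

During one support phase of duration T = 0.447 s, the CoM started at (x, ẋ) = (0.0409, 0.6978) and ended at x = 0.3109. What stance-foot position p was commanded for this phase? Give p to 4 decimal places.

p = 0.1695

ωT = 3.3237·0.447 = 1.485694; cosh(ωT) = 2.322188, sinh(ωT) = 2.095842
x(T) = p + (x₀−p)·cosh(ωT) + (ẋ₀/ω)·sinh(ωT) ⇒ p·(1 − cosh) = x(T) − x₀·cosh − (ẋ₀/ω)·sinh
numerator   = 0.3109 − (0.0409)·2.322188 − (0.6978/3.3237)·2.095842 = -0.224093
denominator = 1 − 2.322188 = -1.322188
p = -0.224093 / -1.322188 = 0.1695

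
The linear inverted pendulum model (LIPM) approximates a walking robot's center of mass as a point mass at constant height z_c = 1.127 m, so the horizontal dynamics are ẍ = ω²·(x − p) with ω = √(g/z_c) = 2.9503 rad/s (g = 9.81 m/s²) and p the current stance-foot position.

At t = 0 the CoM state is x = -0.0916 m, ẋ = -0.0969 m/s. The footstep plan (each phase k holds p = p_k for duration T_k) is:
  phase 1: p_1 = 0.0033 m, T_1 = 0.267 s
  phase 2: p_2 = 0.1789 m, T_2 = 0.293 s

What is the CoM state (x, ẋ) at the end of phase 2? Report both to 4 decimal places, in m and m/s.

x = -0.4057, ẋ = -1.4715

phase 1: p=0.0033, T=0.267, ωT=0.787730, cosh=1.326638, sinh=0.871762; start (x,ẋ)=(-0.091600, -0.096900) → end (x,ẋ)=(-0.151230, -0.372630)
phase 2: p=0.1789, T=0.293, ωT=0.864438, cosh=1.397480, sinh=0.976192; start (x,ẋ)=(-0.151230, -0.372630) → end (x,ẋ)=(-0.405746, -1.471538)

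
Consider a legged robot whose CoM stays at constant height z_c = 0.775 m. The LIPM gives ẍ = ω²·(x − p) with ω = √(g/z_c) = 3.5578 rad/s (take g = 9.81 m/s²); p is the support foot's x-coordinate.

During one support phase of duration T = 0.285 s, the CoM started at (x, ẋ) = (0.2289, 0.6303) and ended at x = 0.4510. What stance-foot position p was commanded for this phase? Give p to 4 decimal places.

ωT = 3.5578·0.285 = 1.013973; cosh(ωT) = 1.559653, sinh(ωT) = 1.196878
x(T) = p + (x₀−p)·cosh(ωT) + (ẋ₀/ω)·sinh(ωT) ⇒ p·(1 − cosh) = x(T) − x₀·cosh − (ẋ₀/ω)·sinh
numerator   = 0.4510 − (0.2289)·1.559653 − (0.6303/3.5578)·1.196878 = -0.118044
denominator = 1 − 1.559653 = -0.559653
p = -0.118044 / -0.559653 = 0.2109

p = 0.2109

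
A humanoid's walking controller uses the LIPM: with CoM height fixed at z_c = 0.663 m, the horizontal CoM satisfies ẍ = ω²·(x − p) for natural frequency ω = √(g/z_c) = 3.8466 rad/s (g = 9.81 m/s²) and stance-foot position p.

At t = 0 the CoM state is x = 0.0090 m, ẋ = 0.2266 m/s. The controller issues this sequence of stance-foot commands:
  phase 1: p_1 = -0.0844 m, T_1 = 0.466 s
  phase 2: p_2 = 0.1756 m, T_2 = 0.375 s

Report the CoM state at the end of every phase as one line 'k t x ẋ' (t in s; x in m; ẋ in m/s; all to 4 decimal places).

phase 1: p=-0.0844, T=0.466, ωT=1.792516, cosh=3.085540, sinh=2.918999; start (x,ẋ)=(0.009000, 0.226600) → end (x,ẋ)=(0.375745, 1.747899)
phase 2: p=0.1756, T=0.375, ωT=1.442475, cosh=2.233749, sinh=1.997406; start (x,ẋ)=(0.375745, 1.747899) → end (x,ẋ)=(1.530298, 5.442127)

1 0.4660 0.3757 1.7479
2 0.8410 1.5303 5.4421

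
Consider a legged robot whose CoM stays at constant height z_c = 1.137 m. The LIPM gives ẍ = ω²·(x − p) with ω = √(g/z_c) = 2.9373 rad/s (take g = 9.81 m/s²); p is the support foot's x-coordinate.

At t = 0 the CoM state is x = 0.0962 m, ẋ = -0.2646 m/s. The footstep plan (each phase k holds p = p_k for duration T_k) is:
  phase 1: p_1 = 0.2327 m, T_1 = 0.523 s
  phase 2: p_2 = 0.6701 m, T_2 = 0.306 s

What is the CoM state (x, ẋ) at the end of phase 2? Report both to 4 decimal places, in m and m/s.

x = -1.2516, ẋ = -5.1096

phase 1: p=0.2327, T=0.523, ωT=1.536208, cosh=2.431065, sinh=2.215870; start (x,ẋ)=(0.096200, -0.264600) → end (x,ẋ)=(-0.298752, -1.531694)
phase 2: p=0.6701, T=0.306, ωT=0.898814, cosh=1.431870, sinh=1.024818; start (x,ẋ)=(-0.298752, -1.531694) → end (x,ẋ)=(-1.251575, -5.109621)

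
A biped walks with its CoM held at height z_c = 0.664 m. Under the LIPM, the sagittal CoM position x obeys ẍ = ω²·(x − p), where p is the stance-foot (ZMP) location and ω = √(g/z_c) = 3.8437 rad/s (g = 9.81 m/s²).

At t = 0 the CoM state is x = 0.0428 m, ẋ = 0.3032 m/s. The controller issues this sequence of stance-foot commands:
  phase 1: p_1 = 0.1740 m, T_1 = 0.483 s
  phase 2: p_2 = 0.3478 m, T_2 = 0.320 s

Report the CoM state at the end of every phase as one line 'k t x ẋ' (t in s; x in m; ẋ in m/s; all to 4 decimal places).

1 0.4830 -0.0099 -0.5806
2 0.8030 -0.5526 -3.2286

phase 1: p=0.1740, T=0.483, ωT=1.856507, cosh=3.278778, sinh=3.122561; start (x,ẋ)=(0.042800, 0.303200) → end (x,ẋ)=(-0.009861, -0.580561)
phase 2: p=0.3478, T=0.320, ωT=1.229984, cosh=1.856736, sinh=1.564439; start (x,ẋ)=(-0.009861, -0.580561) → end (x,ẋ)=(-0.552578, -3.228647)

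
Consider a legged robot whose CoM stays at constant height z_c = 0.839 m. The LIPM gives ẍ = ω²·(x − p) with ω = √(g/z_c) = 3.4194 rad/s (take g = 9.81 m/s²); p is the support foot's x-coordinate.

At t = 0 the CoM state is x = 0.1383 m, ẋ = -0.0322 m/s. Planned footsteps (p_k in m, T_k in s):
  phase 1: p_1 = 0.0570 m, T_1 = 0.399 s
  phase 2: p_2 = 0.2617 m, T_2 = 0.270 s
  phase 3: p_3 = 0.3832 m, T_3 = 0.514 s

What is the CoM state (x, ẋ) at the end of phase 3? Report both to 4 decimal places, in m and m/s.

phase 1: p=0.0570, T=0.399, ωT=1.364341, cosh=2.084346, sinh=1.828796; start (x,ẋ)=(0.138300, -0.032200) → end (x,ẋ)=(0.209236, 0.441284)
phase 2: p=0.2617, T=0.270, ωT=0.923238, cosh=1.457330, sinh=1.060099; start (x,ẋ)=(0.209236, 0.441284) → end (x,ẋ)=(0.322051, 0.452919)
phase 3: p=0.3832, T=0.514, ωT=1.757572, cosh=2.985401, sinh=2.812938; start (x,ẋ)=(0.322051, 0.452919) → end (x,ẋ)=(0.573237, 0.763984)

x = 0.5732, ẋ = 0.7640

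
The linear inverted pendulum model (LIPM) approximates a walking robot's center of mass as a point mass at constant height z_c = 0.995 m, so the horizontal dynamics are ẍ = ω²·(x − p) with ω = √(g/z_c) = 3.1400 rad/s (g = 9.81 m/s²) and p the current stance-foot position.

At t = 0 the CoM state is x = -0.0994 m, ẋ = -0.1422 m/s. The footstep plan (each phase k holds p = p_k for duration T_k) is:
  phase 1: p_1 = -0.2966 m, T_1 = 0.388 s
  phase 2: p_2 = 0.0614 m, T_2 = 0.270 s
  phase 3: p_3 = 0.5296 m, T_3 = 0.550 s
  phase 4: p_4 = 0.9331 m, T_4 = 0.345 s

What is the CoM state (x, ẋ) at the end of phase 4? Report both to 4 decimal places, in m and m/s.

x = -0.6190, ẋ = -4.3332

phase 1: p=-0.2966, T=0.388, ωT=1.218320, cosh=1.838614, sinh=1.542888; start (x,ẋ)=(-0.099400, -0.142200) → end (x,ẋ)=(-0.003897, 0.693917)
phase 2: p=0.0614, T=0.270, ωT=0.847800, cosh=1.381431, sinh=0.953075; start (x,ẋ)=(-0.003897, 0.693917) → end (x,ẋ)=(0.181819, 0.763186)
phase 3: p=0.5296, T=0.550, ωT=1.727000, cosh=2.900787, sinh=2.722970; start (x,ẋ)=(0.181819, 0.763186) → end (x,ẋ)=(0.182587, -0.759733)
phase 4: p=0.9331, T=0.345, ωT=1.083300, cosh=1.646445, sinh=1.307968; start (x,ẋ)=(0.182587, -0.759733) → end (x,ẋ)=(-0.619046, -4.333232)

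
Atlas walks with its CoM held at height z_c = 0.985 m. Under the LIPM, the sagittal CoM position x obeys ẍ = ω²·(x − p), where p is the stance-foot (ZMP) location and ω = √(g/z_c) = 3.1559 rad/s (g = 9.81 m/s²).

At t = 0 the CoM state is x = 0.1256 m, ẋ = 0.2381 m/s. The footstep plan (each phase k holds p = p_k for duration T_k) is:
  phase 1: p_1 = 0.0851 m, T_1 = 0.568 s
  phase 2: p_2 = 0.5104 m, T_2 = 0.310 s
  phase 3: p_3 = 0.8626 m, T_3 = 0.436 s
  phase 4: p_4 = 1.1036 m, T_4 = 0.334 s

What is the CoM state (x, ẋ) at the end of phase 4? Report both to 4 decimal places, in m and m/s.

x = 2.7860, ẋ = 5.7174

phase 1: p=0.0851, T=0.568, ωT=1.792551, cosh=3.085644, sinh=2.919109; start (x,ẋ)=(0.125600, 0.238100) → end (x,ẋ)=(0.430304, 1.107795)
phase 2: p=0.5104, T=0.310, ωT=0.978329, cosh=1.517973, sinh=1.142034; start (x,ẋ)=(0.430304, 1.107795) → end (x,ẋ)=(0.789697, 1.392923)
phase 3: p=0.8626, T=0.436, ωT=1.375972, cosh=2.105759, sinh=1.853165; start (x,ẋ)=(0.789697, 1.392923) → end (x,ẋ)=(1.527017, 2.506792)
phase 4: p=1.1036, T=0.334, ωT=1.054071, cosh=1.608912, sinh=1.260395; start (x,ẋ)=(1.527017, 2.506792) → end (x,ẋ)=(2.785997, 5.717424)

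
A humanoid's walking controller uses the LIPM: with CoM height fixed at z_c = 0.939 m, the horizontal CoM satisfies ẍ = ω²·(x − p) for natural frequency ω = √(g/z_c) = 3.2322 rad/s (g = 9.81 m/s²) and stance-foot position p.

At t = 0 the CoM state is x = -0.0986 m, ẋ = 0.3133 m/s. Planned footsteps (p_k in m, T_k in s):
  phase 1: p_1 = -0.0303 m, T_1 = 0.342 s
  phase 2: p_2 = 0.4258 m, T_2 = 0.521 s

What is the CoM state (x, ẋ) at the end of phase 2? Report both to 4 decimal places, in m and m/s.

phase 1: p=-0.0303, T=0.342, ωT=1.105412, cosh=1.675772, sinh=1.344698; start (x,ẋ)=(-0.098600, 0.313300) → end (x,ẋ)=(-0.014412, 0.228165)
phase 2: p=0.4258, T=0.521, ωT=1.683976, cosh=2.786284, sinh=2.600649; start (x,ẋ)=(-0.014412, 0.228165) → end (x,ẋ)=(-0.617174, -3.064614)

x = -0.6172, ẋ = -3.0646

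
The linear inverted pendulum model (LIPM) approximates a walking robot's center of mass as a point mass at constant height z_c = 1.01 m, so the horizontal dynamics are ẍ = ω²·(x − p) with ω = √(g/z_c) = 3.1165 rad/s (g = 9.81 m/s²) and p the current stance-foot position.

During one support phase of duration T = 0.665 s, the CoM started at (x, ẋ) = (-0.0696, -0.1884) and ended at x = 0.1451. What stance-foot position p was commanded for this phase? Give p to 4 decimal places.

p = -0.2182

ωT = 3.1165·0.665 = 2.072472; cosh(ωT) = 4.035158, sinh(ωT) = 3.909284
x(T) = p + (x₀−p)·cosh(ωT) + (ẋ₀/ω)·sinh(ωT) ⇒ p·(1 − cosh) = x(T) − x₀·cosh − (ẋ₀/ω)·sinh
numerator   = 0.1451 − (-0.0696)·4.035158 − (-0.1884/3.1165)·3.909284 = 0.662273
denominator = 1 − 4.035158 = -3.035158
p = 0.662273 / -3.035158 = -0.2182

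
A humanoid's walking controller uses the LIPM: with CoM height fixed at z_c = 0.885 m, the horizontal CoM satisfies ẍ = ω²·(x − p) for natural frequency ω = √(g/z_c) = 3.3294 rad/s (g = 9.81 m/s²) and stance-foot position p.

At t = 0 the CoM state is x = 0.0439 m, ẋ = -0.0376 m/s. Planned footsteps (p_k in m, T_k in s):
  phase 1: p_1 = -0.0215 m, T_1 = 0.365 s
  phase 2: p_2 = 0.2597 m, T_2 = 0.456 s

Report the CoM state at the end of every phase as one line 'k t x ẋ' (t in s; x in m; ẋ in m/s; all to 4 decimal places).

1 0.3650 0.0811 0.2658
2 0.8210 0.0059 -0.6564

phase 1: p=-0.0215, T=0.365, ωT=1.215231, cosh=1.833857, sinh=1.537216; start (x,ẋ)=(0.043900, -0.037600) → end (x,ẋ)=(0.081074, 0.265765)
phase 2: p=0.2597, T=0.456, ωT=1.518206, cosh=2.391568, sinh=2.172464; start (x,ẋ)=(0.081074, 0.265765) → end (x,ẋ)=(0.005917, -0.656408)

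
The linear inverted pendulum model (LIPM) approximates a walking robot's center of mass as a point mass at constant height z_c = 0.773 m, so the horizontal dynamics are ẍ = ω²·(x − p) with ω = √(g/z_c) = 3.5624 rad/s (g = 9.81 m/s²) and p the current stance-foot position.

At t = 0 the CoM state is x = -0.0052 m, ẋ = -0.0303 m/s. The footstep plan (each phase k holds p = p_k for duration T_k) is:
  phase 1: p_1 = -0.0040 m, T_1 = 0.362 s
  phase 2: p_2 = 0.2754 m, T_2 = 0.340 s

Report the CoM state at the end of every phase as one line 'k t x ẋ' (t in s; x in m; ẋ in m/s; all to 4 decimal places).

1 0.3620 -0.0206 -0.0664
2 0.7020 -0.2941 -1.7346

phase 1: p=-0.0040, T=0.362, ωT=1.289589, cosh=1.953339, sinh=1.677955; start (x,ẋ)=(-0.005200, -0.030300) → end (x,ẋ)=(-0.020616, -0.066359)
phase 2: p=0.2754, T=0.340, ωT=1.211216, cosh=1.827700, sinh=1.529865; start (x,ẋ)=(-0.020616, -0.066359) → end (x,ẋ)=(-0.294126, -1.734569)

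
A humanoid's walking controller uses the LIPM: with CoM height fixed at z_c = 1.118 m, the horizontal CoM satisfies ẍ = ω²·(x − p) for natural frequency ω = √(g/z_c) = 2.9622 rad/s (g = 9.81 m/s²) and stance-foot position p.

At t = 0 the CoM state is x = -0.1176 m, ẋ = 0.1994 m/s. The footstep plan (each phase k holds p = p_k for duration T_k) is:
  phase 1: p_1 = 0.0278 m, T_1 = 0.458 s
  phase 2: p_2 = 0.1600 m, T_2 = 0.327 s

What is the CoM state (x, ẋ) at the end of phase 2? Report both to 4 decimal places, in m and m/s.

phase 1: p=0.0278, T=0.458, ωT=1.356688, cosh=2.070411, sinh=1.812898; start (x,ẋ)=(-0.117600, 0.199400) → end (x,ẋ)=(-0.151203, -0.367982)
phase 2: p=0.1600, T=0.327, ωT=0.968639, cosh=1.506978, sinh=1.127379; start (x,ẋ)=(-0.151203, -0.367982) → end (x,ẋ)=(-0.449026, -1.593810)

x = -0.4490, ẋ = -1.5938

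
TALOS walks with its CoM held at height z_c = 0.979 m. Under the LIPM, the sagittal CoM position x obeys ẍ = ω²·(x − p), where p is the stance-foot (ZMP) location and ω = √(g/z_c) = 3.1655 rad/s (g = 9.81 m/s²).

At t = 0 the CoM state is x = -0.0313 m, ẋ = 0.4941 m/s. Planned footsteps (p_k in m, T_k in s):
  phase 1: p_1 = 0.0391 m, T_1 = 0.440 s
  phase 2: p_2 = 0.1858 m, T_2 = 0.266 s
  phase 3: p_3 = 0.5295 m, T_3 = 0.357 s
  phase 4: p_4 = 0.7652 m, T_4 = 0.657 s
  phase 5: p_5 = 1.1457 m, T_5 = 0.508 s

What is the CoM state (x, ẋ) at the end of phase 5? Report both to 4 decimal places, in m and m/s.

phase 1: p=0.0391, T=0.440, ωT=1.392820, cosh=2.137281, sinh=1.888907; start (x,ẋ)=(-0.031300, 0.494100) → end (x,ẋ)=(0.183473, 0.635085)
phase 2: p=0.1858, T=0.266, ωT=0.842023, cosh=1.375948, sinh=0.945110; start (x,ẋ)=(0.183473, 0.635085) → end (x,ẋ)=(0.372213, 0.866883)
phase 3: p=0.5295, T=0.357, ωT=1.130084, cosh=1.709461, sinh=1.386454; start (x,ẋ)=(0.372213, 0.866883) → end (x,ẋ)=(0.640310, 0.791599)
phase 4: p=0.7652, T=0.657, ωT=2.079734, cosh=4.063650, sinh=3.938686; start (x,ẋ)=(0.640310, 0.791599) → end (x,ẋ)=(1.242639, 1.659657)
phase 5: p=1.1457, T=0.508, ωT=1.608074, cosh=2.596729, sinh=2.396456; start (x,ẋ)=(1.242639, 1.659657) → end (x,ẋ)=(2.653875, 5.045056)

x = 2.6539, ẋ = 5.0451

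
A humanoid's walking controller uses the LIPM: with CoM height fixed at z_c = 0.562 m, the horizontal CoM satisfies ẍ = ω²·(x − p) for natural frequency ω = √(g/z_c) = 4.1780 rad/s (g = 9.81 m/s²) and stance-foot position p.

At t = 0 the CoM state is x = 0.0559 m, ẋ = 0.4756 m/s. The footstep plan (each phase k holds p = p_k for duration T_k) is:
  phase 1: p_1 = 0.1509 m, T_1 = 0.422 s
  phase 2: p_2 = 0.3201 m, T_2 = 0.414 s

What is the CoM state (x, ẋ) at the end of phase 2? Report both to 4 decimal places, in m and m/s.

x = 0.1345, ẋ = -0.6236

phase 1: p=0.1509, T=0.422, ωT=1.763116, cosh=3.001043, sinh=2.829534; start (x,ẋ)=(0.055900, 0.475600) → end (x,ẋ)=(0.187899, 0.304226)
phase 2: p=0.3201, T=0.414, ωT=1.729692, cosh=2.908128, sinh=2.730789; start (x,ẋ)=(0.187899, 0.304226) → end (x,ẋ)=(0.134488, -0.623583)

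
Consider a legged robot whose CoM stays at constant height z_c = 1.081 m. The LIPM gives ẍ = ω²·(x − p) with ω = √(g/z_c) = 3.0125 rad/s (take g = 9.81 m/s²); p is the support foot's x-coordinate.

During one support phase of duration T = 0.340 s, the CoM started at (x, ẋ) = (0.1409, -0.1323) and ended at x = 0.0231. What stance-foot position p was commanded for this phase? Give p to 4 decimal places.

ωT = 3.0125·0.340 = 1.024250; cosh(ωT) = 1.572036, sinh(ωT) = 1.212970
x(T) = p + (x₀−p)·cosh(ωT) + (ẋ₀/ω)·sinh(ωT) ⇒ p·(1 − cosh) = x(T) − x₀·cosh − (ẋ₀/ω)·sinh
numerator   = 0.0231 − (0.1409)·1.572036 − (-0.1323/3.0125)·1.212970 = -0.145130
denominator = 1 − 1.572036 = -0.572036
p = -0.145130 / -0.572036 = 0.2537

p = 0.2537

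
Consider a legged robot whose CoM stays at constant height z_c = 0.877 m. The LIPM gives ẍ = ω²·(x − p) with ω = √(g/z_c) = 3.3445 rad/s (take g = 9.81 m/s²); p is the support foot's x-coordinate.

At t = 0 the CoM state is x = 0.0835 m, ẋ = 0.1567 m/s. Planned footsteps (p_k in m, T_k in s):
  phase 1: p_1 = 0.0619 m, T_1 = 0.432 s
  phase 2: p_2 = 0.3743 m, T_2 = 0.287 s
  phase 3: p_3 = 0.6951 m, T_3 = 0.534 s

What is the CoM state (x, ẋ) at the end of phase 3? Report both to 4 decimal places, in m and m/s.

x = -0.4708, ẋ = -3.6513

phase 1: p=0.0619, T=0.432, ωT=1.444824, cosh=2.238447, sinh=2.002659; start (x,ẋ)=(0.083500, 0.156700) → end (x,ẋ)=(0.204081, 0.495439)
phase 2: p=0.3743, T=0.287, ωT=0.959871, cosh=1.497151, sinh=1.114209; start (x,ẋ)=(0.204081, 0.495439) → end (x,ẋ)=(0.284510, 0.107431)
phase 3: p=0.6951, T=0.534, ωT=1.785963, cosh=3.066479, sinh=2.898843; start (x,ẋ)=(0.284510, 0.107431) → end (x,ẋ)=(-0.470848, -3.651304)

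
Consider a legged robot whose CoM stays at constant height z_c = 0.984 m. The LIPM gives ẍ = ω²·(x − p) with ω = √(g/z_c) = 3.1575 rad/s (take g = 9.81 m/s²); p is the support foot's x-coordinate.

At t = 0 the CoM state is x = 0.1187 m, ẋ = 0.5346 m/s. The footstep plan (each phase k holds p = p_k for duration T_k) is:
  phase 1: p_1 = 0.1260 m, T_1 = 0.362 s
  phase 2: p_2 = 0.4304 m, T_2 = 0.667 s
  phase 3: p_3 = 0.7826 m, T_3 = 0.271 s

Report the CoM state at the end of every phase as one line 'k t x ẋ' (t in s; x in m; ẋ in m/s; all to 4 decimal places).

1 0.3620 0.3519 0.8911
2 1.0290 1.2452 2.7114
3 1.3000 2.2530 5.1743

phase 1: p=0.1260, T=0.362, ωT=1.143015, cosh=1.727533, sinh=1.408677; start (x,ẋ)=(0.118700, 0.534600) → end (x,ẋ)=(0.351894, 0.891069)
phase 2: p=0.4304, T=0.667, ωT=2.106053, cosh=4.168732, sinh=4.047014; start (x,ẋ)=(0.351894, 0.891069) → end (x,ẋ)=(1.245225, 2.711441)
phase 3: p=0.7826, T=0.271, ωT=0.855683, cosh=1.388986, sinh=0.963993; start (x,ẋ)=(1.245225, 2.711441) → end (x,ẋ)=(2.252990, 5.174298)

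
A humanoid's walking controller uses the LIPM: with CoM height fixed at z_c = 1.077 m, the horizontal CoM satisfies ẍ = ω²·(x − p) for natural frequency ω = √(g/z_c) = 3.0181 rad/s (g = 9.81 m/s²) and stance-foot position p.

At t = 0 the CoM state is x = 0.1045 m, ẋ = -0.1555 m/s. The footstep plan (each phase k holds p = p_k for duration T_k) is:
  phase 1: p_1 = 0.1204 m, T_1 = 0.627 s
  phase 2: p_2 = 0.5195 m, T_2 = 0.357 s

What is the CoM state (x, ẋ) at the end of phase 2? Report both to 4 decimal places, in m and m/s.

x = -0.7906, ẋ = -3.5495

phase 1: p=0.1204, T=0.627, ωT=1.892349, cosh=3.392826, sinh=3.242108; start (x,ẋ)=(0.104500, -0.155500) → end (x,ẋ)=(-0.100587, -0.683166)
phase 2: p=0.5195, T=0.357, ωT=1.077462, cosh=1.638837, sinh=1.298378; start (x,ẋ)=(-0.100587, -0.683166) → end (x,ẋ)=(-0.790618, -3.549493)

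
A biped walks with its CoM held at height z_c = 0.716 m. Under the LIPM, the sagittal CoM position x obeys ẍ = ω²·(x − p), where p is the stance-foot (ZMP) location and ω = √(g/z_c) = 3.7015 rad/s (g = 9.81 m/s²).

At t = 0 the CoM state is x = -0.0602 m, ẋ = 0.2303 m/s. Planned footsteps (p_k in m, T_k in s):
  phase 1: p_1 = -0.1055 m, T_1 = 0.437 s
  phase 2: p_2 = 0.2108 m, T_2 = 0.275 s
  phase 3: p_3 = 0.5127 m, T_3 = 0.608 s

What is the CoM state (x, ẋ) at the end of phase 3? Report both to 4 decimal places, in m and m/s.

phase 1: p=-0.1055, T=0.437, ωT=1.617555, cosh=2.619568, sinh=2.421185; start (x,ẋ)=(-0.060200, 0.230300) → end (x,ẋ)=(0.163808, 1.009266)
phase 2: p=0.2108, T=0.275, ωT=1.017912, cosh=1.564380, sinh=1.203032; start (x,ẋ)=(0.163808, 1.009266) → end (x,ẋ)=(0.465310, 1.369618)
phase 3: p=0.5127, T=0.608, ωT=2.250512, cosh=4.798970, sinh=4.693625; start (x,ẋ)=(0.465310, 1.369618) → end (x,ẋ)=(2.021997, 5.749424)

x = 2.0220, ẋ = 5.7494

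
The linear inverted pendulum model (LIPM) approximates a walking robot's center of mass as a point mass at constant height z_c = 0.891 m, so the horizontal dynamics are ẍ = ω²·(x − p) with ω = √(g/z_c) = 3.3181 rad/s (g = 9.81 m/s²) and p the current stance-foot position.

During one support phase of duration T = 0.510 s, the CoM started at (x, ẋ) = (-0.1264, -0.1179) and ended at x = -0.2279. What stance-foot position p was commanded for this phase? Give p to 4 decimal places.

ωT = 3.3181·0.510 = 1.692231; cosh(ωT) = 2.807847, sinh(ωT) = 2.623738
x(T) = p + (x₀−p)·cosh(ωT) + (ẋ₀/ω)·sinh(ωT) ⇒ p·(1 − cosh) = x(T) − x₀·cosh − (ẋ₀/ω)·sinh
numerator   = -0.2279 − (-0.1264)·2.807847 − (-0.1179/3.3181)·2.623738 = 0.220239
denominator = 1 − 2.807847 = -1.807847
p = 0.220239 / -1.807847 = -0.1218

p = -0.1218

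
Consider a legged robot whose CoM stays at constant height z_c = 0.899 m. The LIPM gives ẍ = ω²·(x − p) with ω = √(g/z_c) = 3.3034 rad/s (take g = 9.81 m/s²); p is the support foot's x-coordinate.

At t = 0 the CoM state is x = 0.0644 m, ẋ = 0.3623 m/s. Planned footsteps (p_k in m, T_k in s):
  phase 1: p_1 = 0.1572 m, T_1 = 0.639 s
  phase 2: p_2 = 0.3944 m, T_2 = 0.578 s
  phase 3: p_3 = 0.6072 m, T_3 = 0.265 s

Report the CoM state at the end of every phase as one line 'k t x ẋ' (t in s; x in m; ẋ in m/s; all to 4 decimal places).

phase 1: p=0.1572, T=0.639, ωT=2.110873, cosh=4.188287, sinh=4.067155; start (x,ẋ)=(0.064400, 0.362300) → end (x,ẋ)=(0.214592, 0.270608)
phase 2: p=0.3944, T=0.578, ωT=1.909365, cosh=3.448489, sinh=3.300314; start (x,ẋ)=(0.214592, 0.270608) → end (x,ẋ)=(0.044688, -1.027129)
phase 3: p=0.6072, T=0.265, ωT=0.875401, cosh=1.408266, sinh=0.991571; start (x,ẋ)=(0.044688, -1.027129) → end (x,ẋ)=(-0.493277, -3.289012)

1 0.6390 0.2146 0.2706
2 1.2170 0.0447 -1.0271
3 1.4820 -0.4933 -3.2890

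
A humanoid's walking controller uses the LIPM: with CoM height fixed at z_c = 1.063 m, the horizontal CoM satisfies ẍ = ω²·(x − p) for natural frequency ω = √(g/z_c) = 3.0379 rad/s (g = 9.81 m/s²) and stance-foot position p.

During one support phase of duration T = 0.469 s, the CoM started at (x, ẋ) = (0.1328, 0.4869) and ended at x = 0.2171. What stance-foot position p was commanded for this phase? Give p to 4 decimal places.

p = 0.3243

ωT = 3.0379·0.469 = 1.424775; cosh(ωT) = 2.198743, sinh(ωT) = 1.958180
x(T) = p + (x₀−p)·cosh(ωT) + (ẋ₀/ω)·sinh(ωT) ⇒ p·(1 − cosh) = x(T) − x₀·cosh − (ẋ₀/ω)·sinh
numerator   = 0.2171 − (0.1328)·2.198743 − (0.4869/3.0379)·1.958180 = -0.388741
denominator = 1 − 2.198743 = -1.198743
p = -0.388741 / -1.198743 = 0.3243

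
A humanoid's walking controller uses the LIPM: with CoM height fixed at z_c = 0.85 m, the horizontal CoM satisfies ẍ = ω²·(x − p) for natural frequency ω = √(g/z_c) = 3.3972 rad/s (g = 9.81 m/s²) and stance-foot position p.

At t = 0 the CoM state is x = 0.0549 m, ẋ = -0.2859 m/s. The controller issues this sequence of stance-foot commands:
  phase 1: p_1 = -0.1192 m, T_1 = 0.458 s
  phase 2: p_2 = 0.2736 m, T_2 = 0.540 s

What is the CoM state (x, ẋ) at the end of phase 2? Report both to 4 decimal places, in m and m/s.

x = 0.3514, ẋ = 0.4478

phase 1: p=-0.1192, T=0.458, ωT=1.555918, cosh=2.475215, sinh=2.264219; start (x,ẋ)=(0.054900, -0.285900) → end (x,ẋ)=(0.121184, 0.631514)
phase 2: p=0.2736, T=0.540, ωT=1.834488, cosh=3.210811, sinh=3.051116; start (x,ẋ)=(0.121184, 0.631514) → end (x,ẋ)=(0.351400, 0.447840)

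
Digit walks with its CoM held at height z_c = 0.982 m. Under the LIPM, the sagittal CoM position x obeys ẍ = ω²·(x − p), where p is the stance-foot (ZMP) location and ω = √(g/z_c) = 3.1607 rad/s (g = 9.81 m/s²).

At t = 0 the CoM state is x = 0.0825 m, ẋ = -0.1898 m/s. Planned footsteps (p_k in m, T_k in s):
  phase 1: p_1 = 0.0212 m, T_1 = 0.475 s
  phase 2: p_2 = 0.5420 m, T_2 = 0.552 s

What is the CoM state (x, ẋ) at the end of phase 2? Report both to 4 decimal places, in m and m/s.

phase 1: p=0.0212, T=0.475, ωT=1.501332, cosh=2.355249, sinh=2.132416; start (x,ẋ)=(0.082500, -0.189800) → end (x,ẋ)=(0.037525, -0.033869)
phase 2: p=0.5420, T=0.552, ωT=1.744706, cosh=2.949458, sinh=2.774762; start (x,ẋ)=(0.037525, -0.033869) → end (x,ẋ)=(-0.975661, -4.524235)

x = -0.9757, ẋ = -4.5242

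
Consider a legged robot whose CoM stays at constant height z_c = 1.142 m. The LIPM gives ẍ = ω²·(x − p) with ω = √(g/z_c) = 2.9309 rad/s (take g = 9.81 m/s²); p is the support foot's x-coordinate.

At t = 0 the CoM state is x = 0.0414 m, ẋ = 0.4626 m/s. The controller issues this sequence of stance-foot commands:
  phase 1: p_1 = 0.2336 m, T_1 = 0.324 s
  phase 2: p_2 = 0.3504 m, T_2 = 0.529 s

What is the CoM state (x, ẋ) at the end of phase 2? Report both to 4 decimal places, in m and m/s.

phase 1: p=0.2336, T=0.324, ωT=0.949612, cosh=1.485798, sinh=1.098907; start (x,ẋ)=(0.041400, 0.462600) → end (x,ẋ)=(0.121476, 0.068295)
phase 2: p=0.3504, T=0.529, ωT=1.550446, cosh=2.462863, sinh=2.250710; start (x,ẋ)=(0.121476, 0.068295) → end (x,ẋ)=(-0.160963, -1.341919)

x = -0.1610, ẋ = -1.3419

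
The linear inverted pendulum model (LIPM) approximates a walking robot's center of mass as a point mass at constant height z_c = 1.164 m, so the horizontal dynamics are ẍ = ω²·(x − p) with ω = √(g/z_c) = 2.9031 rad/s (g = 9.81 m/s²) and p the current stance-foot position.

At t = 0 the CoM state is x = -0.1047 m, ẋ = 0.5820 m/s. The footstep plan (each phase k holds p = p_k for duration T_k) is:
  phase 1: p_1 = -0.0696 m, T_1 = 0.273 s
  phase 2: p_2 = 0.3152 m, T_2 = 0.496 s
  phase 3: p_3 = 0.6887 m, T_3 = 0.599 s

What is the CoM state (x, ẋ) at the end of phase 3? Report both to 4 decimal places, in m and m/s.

phase 1: p=-0.0696, T=0.273, ωT=0.792546, cosh=1.330852, sinh=0.878162; start (x,ẋ)=(-0.104700, 0.582000) → end (x,ẋ)=(0.059737, 0.685072)
phase 2: p=0.3152, T=0.496, ωT=1.439938, cosh=2.228687, sinh=1.991745; start (x,ẋ)=(0.059737, 0.685072) → end (x,ẋ)=(0.215864, 0.049665)
phase 3: p=0.6887, T=0.599, ωT=1.738957, cosh=2.933554, sinh=2.757850; start (x,ẋ)=(0.215864, 0.049665) → end (x,ẋ)=(-0.651211, -3.639982)

x = -0.6512, ẋ = -3.6400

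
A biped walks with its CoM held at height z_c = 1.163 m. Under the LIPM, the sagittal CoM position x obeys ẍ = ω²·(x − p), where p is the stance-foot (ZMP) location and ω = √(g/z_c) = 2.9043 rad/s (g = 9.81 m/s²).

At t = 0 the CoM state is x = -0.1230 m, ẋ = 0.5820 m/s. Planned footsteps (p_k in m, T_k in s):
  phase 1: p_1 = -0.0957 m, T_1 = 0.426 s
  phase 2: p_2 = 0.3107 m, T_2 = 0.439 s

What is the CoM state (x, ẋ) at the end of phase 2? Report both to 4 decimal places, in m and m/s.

x = 0.5848, ẋ = 1.1796

phase 1: p=-0.0957, T=0.426, ωT=1.237232, cosh=1.868124, sinh=1.577937; start (x,ẋ)=(-0.123000, 0.582000) → end (x,ẋ)=(0.169507, 0.962137)
phase 2: p=0.3107, T=0.439, ωT=1.274988, cosh=1.929046, sinh=1.649611; start (x,ẋ)=(0.169507, 0.962137) → end (x,ẋ)=(0.584816, 1.179557)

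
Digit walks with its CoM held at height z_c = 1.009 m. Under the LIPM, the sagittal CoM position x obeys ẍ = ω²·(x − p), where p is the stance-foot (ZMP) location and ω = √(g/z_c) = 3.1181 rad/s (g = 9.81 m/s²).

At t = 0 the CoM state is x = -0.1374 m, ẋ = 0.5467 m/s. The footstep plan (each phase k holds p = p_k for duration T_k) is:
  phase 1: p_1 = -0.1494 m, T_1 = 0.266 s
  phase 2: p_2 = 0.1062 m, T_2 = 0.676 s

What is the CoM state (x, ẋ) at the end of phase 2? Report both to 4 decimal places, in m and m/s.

phase 1: p=-0.1494, T=0.266, ωT=0.829415, cosh=1.364141, sinh=0.927836; start (x,ẋ)=(-0.137400, 0.546700) → end (x,ẋ)=(0.029648, 0.780493)
phase 2: p=0.1062, T=0.676, ωT=2.107836, cosh=4.175954, sinh=4.054454; start (x,ẋ)=(0.029648, 0.780493) → end (x,ẋ)=(0.801395, 2.291520)

x = 0.8014, ẋ = 2.2915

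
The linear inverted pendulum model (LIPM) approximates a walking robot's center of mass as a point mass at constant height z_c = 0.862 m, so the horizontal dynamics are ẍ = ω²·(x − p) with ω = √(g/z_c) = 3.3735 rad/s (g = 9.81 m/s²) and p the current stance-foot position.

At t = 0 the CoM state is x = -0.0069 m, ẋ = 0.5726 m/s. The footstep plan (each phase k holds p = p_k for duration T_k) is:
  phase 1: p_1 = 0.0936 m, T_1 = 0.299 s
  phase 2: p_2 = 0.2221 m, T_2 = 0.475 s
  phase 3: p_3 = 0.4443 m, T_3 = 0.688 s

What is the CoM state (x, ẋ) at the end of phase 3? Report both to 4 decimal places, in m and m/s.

x = 0.8505, ẋ = 1.4592

phase 1: p=0.0936, T=0.299, ωT=1.008676, cosh=1.553335, sinh=1.188634; start (x,ẋ)=(-0.006900, 0.572600) → end (x,ẋ)=(0.139242, 0.486449)
phase 2: p=0.2221, T=0.475, ωT=1.602412, cosh=2.583203, sinh=2.381793; start (x,ẋ)=(0.139242, 0.486449) → end (x,ẋ)=(0.351509, 0.590837)
phase 3: p=0.4443, T=0.688, ωT=2.320968, cosh=5.141854, sinh=5.043675; start (x,ẋ)=(0.351509, 0.590837) → end (x,ẋ)=(0.850537, 1.459180)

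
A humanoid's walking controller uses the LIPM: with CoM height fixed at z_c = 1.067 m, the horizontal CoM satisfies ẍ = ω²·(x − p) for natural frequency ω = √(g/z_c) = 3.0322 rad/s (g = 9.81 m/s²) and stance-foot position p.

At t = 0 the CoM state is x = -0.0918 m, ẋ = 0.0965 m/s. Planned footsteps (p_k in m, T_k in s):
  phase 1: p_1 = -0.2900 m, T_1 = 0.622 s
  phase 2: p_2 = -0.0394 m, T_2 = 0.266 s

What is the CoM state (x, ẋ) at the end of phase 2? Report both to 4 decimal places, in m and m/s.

phase 1: p=-0.2900, T=0.622, ωT=1.886028, cosh=3.372402, sinh=3.220729; start (x,ẋ)=(-0.091800, 0.096500) → end (x,ẋ)=(0.480910, 2.261037)
phase 2: p=-0.0394, T=0.266, ωT=0.806565, cosh=1.343294, sinh=0.896906; start (x,ẋ)=(0.480910, 2.261037) → end (x,ẋ)=(1.328330, 4.452273)

x = 1.3283, ẋ = 4.4523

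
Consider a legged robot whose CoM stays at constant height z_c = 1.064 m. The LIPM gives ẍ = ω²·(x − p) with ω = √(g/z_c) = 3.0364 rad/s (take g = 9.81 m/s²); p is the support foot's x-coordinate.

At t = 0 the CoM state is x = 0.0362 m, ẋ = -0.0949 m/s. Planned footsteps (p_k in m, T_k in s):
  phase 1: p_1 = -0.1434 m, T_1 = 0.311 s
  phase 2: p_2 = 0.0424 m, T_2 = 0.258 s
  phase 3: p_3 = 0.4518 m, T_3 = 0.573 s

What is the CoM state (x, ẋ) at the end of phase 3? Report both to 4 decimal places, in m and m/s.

phase 1: p=-0.1434, T=0.311, ωT=0.944320, cosh=1.480005, sinh=1.091061; start (x,ẋ)=(0.036200, -0.094900) → end (x,ẋ)=(0.088309, 0.454544)
phase 2: p=0.0424, T=0.258, ωT=0.783391, cosh=1.322868, sinh=0.866014; start (x,ẋ)=(0.088309, 0.454544) → end (x,ẋ)=(0.232772, 0.722022)
phase 3: p=0.4518, T=0.573, ωT=1.739857, cosh=2.936038, sinh=2.760492; start (x,ẋ)=(0.232772, 0.722022) → end (x,ẋ)=(0.465139, 0.283999)

x = 0.4651, ẋ = 0.2840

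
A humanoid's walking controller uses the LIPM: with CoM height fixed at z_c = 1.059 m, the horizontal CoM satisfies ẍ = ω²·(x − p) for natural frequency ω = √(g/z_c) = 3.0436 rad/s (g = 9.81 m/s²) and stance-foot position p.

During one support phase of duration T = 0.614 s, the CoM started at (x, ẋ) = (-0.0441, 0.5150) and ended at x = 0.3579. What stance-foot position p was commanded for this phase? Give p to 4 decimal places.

ωT = 3.0436·0.614 = 1.868770; cosh(ωT) = 3.317318, sinh(ωT) = 3.163005
x(T) = p + (x₀−p)·cosh(ωT) + (ẋ₀/ω)·sinh(ωT) ⇒ p·(1 − cosh) = x(T) − x₀·cosh − (ẋ₀/ω)·sinh
numerator   = 0.3579 − (-0.0441)·3.317318 − (0.5150/3.0436)·3.163005 = -0.031010
denominator = 1 − 3.317318 = -2.317318
p = -0.031010 / -2.317318 = 0.0134

p = 0.0134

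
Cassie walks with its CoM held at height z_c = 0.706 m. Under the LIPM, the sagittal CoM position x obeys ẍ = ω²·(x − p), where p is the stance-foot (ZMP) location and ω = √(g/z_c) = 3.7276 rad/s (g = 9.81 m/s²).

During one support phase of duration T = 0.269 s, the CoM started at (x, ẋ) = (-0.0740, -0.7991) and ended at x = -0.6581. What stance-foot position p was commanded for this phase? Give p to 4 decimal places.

ωT = 3.7276·0.269 = 1.002724; cosh(ωT) = 1.546288, sinh(ωT) = 1.179410
x(T) = p + (x₀−p)·cosh(ωT) + (ẋ₀/ω)·sinh(ωT) ⇒ p·(1 − cosh) = x(T) − x₀·cosh − (ẋ₀/ω)·sinh
numerator   = -0.6581 − (-0.0740)·1.546288 − (-0.7991/3.7276)·1.179410 = -0.290840
denominator = 1 − 1.546288 = -0.546288
p = -0.290840 / -0.546288 = 0.5324

p = 0.5324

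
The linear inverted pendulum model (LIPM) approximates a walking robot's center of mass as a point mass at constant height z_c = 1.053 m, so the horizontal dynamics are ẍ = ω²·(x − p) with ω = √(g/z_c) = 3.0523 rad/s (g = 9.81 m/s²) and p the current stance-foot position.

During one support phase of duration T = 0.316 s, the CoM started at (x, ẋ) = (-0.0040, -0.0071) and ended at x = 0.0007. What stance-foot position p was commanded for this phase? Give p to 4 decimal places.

p = -0.0185

ωT = 3.0523·0.316 = 0.964527; cosh(ωT) = 1.502355, sinh(ωT) = 1.121191
x(T) = p + (x₀−p)·cosh(ωT) + (ẋ₀/ω)·sinh(ωT) ⇒ p·(1 − cosh) = x(T) − x₀·cosh − (ẋ₀/ω)·sinh
numerator   = 0.0007 − (-0.0040)·1.502355 − (-0.0071/3.0523)·1.121191 = 0.009317
denominator = 1 − 1.502355 = -0.502355
p = 0.009317 / -0.502355 = -0.0185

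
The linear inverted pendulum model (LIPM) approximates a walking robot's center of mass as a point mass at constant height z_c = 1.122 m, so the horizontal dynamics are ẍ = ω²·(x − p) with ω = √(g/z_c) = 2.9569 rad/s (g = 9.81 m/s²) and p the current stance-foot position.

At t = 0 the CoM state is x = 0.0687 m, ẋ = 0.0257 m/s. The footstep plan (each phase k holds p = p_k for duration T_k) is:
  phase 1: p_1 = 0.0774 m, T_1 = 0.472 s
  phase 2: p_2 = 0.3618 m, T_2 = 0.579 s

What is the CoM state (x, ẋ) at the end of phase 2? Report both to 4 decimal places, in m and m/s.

x = -0.4522, ẋ = -2.2528

phase 1: p=0.0774, T=0.472, ωT=1.395657, cosh=2.142648, sinh=1.894978; start (x,ẋ)=(0.068700, 0.025700) → end (x,ẋ)=(0.075229, 0.006318)
phase 2: p=0.3618, T=0.579, ωT=1.712045, cosh=2.860388, sinh=2.679892; start (x,ẋ)=(0.075229, 0.006318) → end (x,ẋ)=(-0.452178, -2.252765)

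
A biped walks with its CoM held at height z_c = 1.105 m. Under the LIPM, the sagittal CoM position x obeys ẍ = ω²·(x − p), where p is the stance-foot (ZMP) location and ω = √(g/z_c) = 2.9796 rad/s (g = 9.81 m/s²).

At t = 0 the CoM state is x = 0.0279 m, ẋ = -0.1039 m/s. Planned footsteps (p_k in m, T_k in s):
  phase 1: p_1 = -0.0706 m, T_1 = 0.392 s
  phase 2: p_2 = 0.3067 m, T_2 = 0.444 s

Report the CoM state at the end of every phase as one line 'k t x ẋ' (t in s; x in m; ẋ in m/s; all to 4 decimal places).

1 0.3920 0.0524 0.2430
2 0.8360 -0.0622 -0.8327

phase 1: p=-0.0706, T=0.392, ωT=1.168003, cosh=1.763276, sinh=1.452289; start (x,ẋ)=(0.027900, -0.103900) → end (x,ẋ)=(0.052441, 0.243029)
phase 2: p=0.3067, T=0.444, ωT=1.322942, cosh=2.010401, sinh=1.744051; start (x,ẋ)=(0.052441, 0.243029) → end (x,ẋ)=(-0.062211, -0.832692)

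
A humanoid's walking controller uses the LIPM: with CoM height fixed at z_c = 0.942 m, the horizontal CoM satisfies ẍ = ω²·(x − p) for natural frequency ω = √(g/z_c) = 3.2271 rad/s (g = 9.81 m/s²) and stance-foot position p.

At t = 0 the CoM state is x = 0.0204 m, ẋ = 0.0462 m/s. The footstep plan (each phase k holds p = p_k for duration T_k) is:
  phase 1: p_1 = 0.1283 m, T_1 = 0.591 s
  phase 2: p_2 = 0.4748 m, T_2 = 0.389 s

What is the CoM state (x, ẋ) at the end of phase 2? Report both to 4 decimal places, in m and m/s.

phase 1: p=0.1283, T=0.591, ωT=1.907216, cosh=3.441404, sinh=3.292911; start (x,ẋ)=(0.020400, 0.046200) → end (x,ẋ)=(-0.195885, -0.987612)
phase 2: p=0.4748, T=0.389, ωT=1.255342, cosh=1.897008, sinh=1.612030; start (x,ẋ)=(-0.195885, -0.987612) → end (x,ẋ)=(-1.290836, -5.362535)

x = -1.2908, ẋ = -5.3625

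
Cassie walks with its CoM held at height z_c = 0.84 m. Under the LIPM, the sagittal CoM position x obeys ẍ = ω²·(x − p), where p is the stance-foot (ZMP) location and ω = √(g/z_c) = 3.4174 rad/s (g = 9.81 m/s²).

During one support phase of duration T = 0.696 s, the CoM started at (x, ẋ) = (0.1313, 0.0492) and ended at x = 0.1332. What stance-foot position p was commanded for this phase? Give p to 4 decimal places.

p = 0.1482

ωT = 3.4174·0.696 = 2.378510; cosh(ωT) = 5.440754, sinh(ωT) = 5.348066
x(T) = p + (x₀−p)·cosh(ωT) + (ẋ₀/ω)·sinh(ωT) ⇒ p·(1 − cosh) = x(T) − x₀·cosh − (ẋ₀/ω)·sinh
numerator   = 0.1332 − (0.1313)·5.440754 − (0.0492/3.4174)·5.348066 = -0.658167
denominator = 1 − 5.440754 = -4.440754
p = -0.658167 / -4.440754 = 0.1482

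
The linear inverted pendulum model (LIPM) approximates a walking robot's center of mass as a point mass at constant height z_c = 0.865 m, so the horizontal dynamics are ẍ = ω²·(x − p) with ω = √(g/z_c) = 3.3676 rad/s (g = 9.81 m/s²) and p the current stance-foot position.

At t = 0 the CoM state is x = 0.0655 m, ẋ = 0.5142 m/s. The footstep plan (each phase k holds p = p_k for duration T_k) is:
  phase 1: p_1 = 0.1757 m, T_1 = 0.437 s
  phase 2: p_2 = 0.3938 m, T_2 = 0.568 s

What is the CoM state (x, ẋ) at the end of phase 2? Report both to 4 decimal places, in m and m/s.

x = 0.2615, ẋ = -0.3070

phase 1: p=0.1757, T=0.437, ωT=1.471641, cosh=2.292964, sinh=2.063415; start (x,ẋ)=(0.065500, 0.514200) → end (x,ẋ)=(0.238079, 0.413289)
phase 2: p=0.3938, T=0.568, ωT=1.912797, cosh=3.459835, sinh=3.312168; start (x,ẋ)=(0.238079, 0.413289) → end (x,ẋ)=(0.261517, -0.307010)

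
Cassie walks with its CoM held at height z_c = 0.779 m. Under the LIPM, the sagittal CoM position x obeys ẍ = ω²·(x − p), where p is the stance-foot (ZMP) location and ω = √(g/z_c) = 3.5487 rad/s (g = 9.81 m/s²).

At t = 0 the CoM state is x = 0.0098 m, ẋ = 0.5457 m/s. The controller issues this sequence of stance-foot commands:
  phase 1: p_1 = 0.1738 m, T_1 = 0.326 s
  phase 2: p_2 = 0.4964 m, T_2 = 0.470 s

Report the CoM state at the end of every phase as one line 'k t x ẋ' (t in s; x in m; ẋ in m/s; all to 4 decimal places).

phase 1: p=0.1738, T=0.326, ωT=1.156876, cosh=1.747226, sinh=1.432759; start (x,ẋ)=(0.009800, 0.545700) → end (x,ẋ)=(0.107577, 0.119614)
phase 2: p=0.4964, T=0.470, ωT=1.667889, cosh=2.744805, sinh=2.556160; start (x,ẋ)=(0.107577, 0.119614) → end (x,ẋ)=(-0.484684, -3.198714)

1 0.3260 0.1076 0.1196
2 0.7960 -0.4847 -3.1987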